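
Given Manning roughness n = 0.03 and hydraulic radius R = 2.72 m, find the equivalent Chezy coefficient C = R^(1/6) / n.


The Chezy coefficient relates to Manning's n through C = R^(1/6) / n.
R^(1/6) = 2.72^(1/6) = 1.181485.
C = 1.181485 / 0.03 = 39.38 m^(1/2)/s.

39.38


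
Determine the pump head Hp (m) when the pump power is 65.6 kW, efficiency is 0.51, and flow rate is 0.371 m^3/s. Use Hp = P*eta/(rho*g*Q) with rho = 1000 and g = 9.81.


Pump head formula: Hp = P * eta / (rho * g * Q).
Numerator: P * eta = 65.6 * 1000 * 0.51 = 33456.0 W.
Denominator: rho * g * Q = 1000 * 9.81 * 0.371 = 3639.51.
Hp = 33456.0 / 3639.51 = 9.19 m.

9.19


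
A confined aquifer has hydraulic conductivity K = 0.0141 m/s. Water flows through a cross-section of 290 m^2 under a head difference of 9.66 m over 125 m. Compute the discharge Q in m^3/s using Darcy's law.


Darcy's law: Q = K * A * i, where i = dh/L.
Hydraulic gradient i = 9.66 / 125 = 0.07728.
Q = 0.0141 * 290 * 0.07728
  = 0.316 m^3/s.

0.316


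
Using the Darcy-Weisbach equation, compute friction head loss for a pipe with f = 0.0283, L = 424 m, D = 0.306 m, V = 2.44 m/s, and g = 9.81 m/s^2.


Darcy-Weisbach equation: h_f = f * (L/D) * V^2/(2g).
f * L/D = 0.0283 * 424/0.306 = 39.2131.
V^2/(2g) = 2.44^2 / (2*9.81) = 5.9536 / 19.62 = 0.3034 m.
h_f = 39.2131 * 0.3034 = 11.899 m.

11.899


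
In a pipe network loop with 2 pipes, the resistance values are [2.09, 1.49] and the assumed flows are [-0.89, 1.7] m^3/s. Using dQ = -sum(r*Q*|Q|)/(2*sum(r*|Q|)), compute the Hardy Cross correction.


Numerator terms (r*Q*|Q|): 2.09*-0.89*|-0.89| = -1.6555; 1.49*1.7*|1.7| = 4.3061.
Sum of numerator = 2.6506.
Denominator terms (r*|Q|): 2.09*|-0.89| = 1.8601; 1.49*|1.7| = 2.533.
2 * sum of denominator = 2 * 4.3931 = 8.7862.
dQ = -2.6506 / 8.7862 = -0.3017 m^3/s.

-0.3017


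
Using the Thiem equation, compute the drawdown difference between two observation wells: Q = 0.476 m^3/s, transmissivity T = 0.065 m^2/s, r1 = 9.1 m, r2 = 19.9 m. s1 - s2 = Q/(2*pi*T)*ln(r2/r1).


Thiem equation: s1 - s2 = Q/(2*pi*T) * ln(r2/r1).
ln(r2/r1) = ln(19.9/9.1) = 0.7824.
Q/(2*pi*T) = 0.476 / (2*pi*0.065) = 0.476 / 0.4084 = 1.1655.
s1 - s2 = 1.1655 * 0.7824 = 0.9119 m.

0.9119


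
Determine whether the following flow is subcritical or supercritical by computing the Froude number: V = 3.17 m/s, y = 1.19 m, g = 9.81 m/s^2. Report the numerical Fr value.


The Froude number is defined as Fr = V / sqrt(g*y).
g*y = 9.81 * 1.19 = 11.6739.
sqrt(g*y) = sqrt(11.6739) = 3.4167.
Fr = 3.17 / 3.4167 = 0.9278.
Since Fr < 1, the flow is subcritical.

0.9278


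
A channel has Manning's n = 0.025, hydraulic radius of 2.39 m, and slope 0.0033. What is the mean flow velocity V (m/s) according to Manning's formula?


Manning's equation gives V = (1/n) * R^(2/3) * S^(1/2).
First, compute R^(2/3) = 2.39^(2/3) = 1.7876.
Next, S^(1/2) = 0.0033^(1/2) = 0.057446.
Then 1/n = 1/0.025 = 40.0.
V = 40.0 * 1.7876 * 0.057446 = 4.1075 m/s.

4.1075


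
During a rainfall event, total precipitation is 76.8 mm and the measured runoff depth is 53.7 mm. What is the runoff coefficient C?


The runoff coefficient C = runoff depth / rainfall depth.
C = 53.7 / 76.8
  = 0.6992.

0.6992


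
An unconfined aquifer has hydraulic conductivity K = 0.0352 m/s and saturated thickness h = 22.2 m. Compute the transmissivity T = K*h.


Transmissivity is defined as T = K * h.
T = 0.0352 * 22.2
  = 0.7814 m^2/s.

0.7814


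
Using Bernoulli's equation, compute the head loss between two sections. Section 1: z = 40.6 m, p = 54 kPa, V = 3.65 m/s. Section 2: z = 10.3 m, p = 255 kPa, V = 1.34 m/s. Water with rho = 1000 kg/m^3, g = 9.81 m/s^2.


Total head at each section: H = z + p/(rho*g) + V^2/(2g).
H1 = 40.6 + 54*1000/(1000*9.81) + 3.65^2/(2*9.81)
   = 40.6 + 5.505 + 0.679
   = 46.784 m.
H2 = 10.3 + 255*1000/(1000*9.81) + 1.34^2/(2*9.81)
   = 10.3 + 25.994 + 0.0915
   = 36.385 m.
h_L = H1 - H2 = 46.784 - 36.385 = 10.398 m.

10.398


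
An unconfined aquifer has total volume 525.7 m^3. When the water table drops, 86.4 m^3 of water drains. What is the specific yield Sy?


Specific yield Sy = Volume drained / Total volume.
Sy = 86.4 / 525.7
   = 0.1644.

0.1644


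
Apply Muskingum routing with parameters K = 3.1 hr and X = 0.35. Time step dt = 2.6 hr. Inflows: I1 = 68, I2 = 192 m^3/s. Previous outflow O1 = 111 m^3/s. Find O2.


Muskingum coefficients:
denom = 2*K*(1-X) + dt = 2*3.1*(1-0.35) + 2.6 = 6.63.
C0 = (dt - 2*K*X)/denom = (2.6 - 2*3.1*0.35)/6.63 = 0.0649.
C1 = (dt + 2*K*X)/denom = (2.6 + 2*3.1*0.35)/6.63 = 0.7195.
C2 = (2*K*(1-X) - dt)/denom = 0.2157.
O2 = C0*I2 + C1*I1 + C2*O1
   = 0.0649*192 + 0.7195*68 + 0.2157*111
   = 85.32 m^3/s.

85.32


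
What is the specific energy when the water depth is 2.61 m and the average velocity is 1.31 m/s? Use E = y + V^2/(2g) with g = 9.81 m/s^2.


Specific energy E = y + V^2/(2g).
Velocity head = V^2/(2g) = 1.31^2 / (2*9.81) = 1.7161 / 19.62 = 0.0875 m.
E = 2.61 + 0.0875 = 2.6975 m.

2.6975


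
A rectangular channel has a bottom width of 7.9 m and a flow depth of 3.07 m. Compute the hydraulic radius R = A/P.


For a rectangular section:
Flow area A = b * y = 7.9 * 3.07 = 24.25 m^2.
Wetted perimeter P = b + 2y = 7.9 + 2*3.07 = 14.04 m.
Hydraulic radius R = A/P = 24.25 / 14.04 = 1.7274 m.

1.7274


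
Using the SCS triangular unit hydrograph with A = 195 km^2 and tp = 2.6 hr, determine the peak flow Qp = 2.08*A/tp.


SCS formula: Qp = 2.08 * A / tp.
Qp = 2.08 * 195 / 2.6
   = 405.6 / 2.6
   = 156.0 m^3/s per cm.

156.0


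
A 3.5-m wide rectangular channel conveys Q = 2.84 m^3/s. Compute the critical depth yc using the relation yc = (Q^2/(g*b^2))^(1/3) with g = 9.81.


Using yc = (Q^2 / (g * b^2))^(1/3):
Q^2 = 2.84^2 = 8.07.
g * b^2 = 9.81 * 3.5^2 = 9.81 * 12.25 = 120.17.
Q^2 / (g*b^2) = 8.07 / 120.17 = 0.0672.
yc = 0.0672^(1/3) = 0.4064 m.

0.4064


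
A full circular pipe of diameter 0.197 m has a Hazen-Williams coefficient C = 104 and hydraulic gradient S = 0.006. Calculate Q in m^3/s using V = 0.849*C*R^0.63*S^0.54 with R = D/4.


For a full circular pipe, R = D/4 = 0.197/4 = 0.0493 m.
V = 0.849 * 104 * 0.0493^0.63 * 0.006^0.54
  = 0.849 * 104 * 0.150043 * 0.063125
  = 0.8363 m/s.
Pipe area A = pi*D^2/4 = pi*0.197^2/4 = 0.0305 m^2.
Q = A * V = 0.0305 * 0.8363 = 0.0255 m^3/s.

0.0255


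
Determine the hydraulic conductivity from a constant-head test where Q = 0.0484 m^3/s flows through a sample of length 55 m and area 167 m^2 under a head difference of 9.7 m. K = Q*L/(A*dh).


From K = Q*L / (A*dh):
Numerator: Q*L = 0.0484 * 55 = 2.662.
Denominator: A*dh = 167 * 9.7 = 1619.9.
K = 2.662 / 1619.9 = 0.001643 m/s.

0.001643


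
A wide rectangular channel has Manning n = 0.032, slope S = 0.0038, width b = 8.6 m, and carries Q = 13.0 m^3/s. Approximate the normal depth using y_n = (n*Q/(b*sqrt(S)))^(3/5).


We use the wide-channel approximation y_n = (n*Q/(b*sqrt(S)))^(3/5).
sqrt(S) = sqrt(0.0038) = 0.061644.
Numerator: n*Q = 0.032 * 13.0 = 0.416.
Denominator: b*sqrt(S) = 8.6 * 0.061644 = 0.530138.
arg = 0.7847.
y_n = 0.7847^(3/5) = 0.8646 m.

0.8646


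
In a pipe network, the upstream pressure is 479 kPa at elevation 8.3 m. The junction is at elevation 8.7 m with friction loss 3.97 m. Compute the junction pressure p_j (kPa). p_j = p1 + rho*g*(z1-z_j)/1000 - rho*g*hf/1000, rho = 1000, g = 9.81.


Junction pressure: p_j = p1 + rho*g*(z1 - z_j)/1000 - rho*g*hf/1000.
Elevation term = 1000*9.81*(8.3 - 8.7)/1000 = -3.924 kPa.
Friction term = 1000*9.81*3.97/1000 = 38.946 kPa.
p_j = 479 + -3.924 - 38.946 = 436.13 kPa.

436.13


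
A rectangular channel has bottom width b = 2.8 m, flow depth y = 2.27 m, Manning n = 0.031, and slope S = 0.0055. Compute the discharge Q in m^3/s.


For a rectangular channel, the cross-sectional area A = b * y = 2.8 * 2.27 = 6.36 m^2.
The wetted perimeter P = b + 2y = 2.8 + 2*2.27 = 7.34 m.
Hydraulic radius R = A/P = 6.36/7.34 = 0.8659 m.
Velocity V = (1/n)*R^(2/3)*S^(1/2) = (1/0.031)*0.8659^(2/3)*0.0055^(1/2) = 2.1734 m/s.
Discharge Q = A * V = 6.36 * 2.1734 = 13.814 m^3/s.

13.814


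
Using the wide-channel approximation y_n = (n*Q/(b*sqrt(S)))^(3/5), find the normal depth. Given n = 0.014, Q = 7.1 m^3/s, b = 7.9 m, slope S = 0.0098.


We use the wide-channel approximation y_n = (n*Q/(b*sqrt(S)))^(3/5).
sqrt(S) = sqrt(0.0098) = 0.098995.
Numerator: n*Q = 0.014 * 7.1 = 0.0994.
Denominator: b*sqrt(S) = 7.9 * 0.098995 = 0.782061.
arg = 0.1271.
y_n = 0.1271^(3/5) = 0.2901 m.

0.2901


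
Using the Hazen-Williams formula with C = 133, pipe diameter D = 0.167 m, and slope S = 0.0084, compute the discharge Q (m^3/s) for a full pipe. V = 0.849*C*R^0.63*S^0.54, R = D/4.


For a full circular pipe, R = D/4 = 0.167/4 = 0.0418 m.
V = 0.849 * 133 * 0.0418^0.63 * 0.0084^0.54
  = 0.849 * 133 * 0.135211 * 0.075703
  = 1.1558 m/s.
Pipe area A = pi*D^2/4 = pi*0.167^2/4 = 0.0219 m^2.
Q = A * V = 0.0219 * 1.1558 = 0.0253 m^3/s.

0.0253


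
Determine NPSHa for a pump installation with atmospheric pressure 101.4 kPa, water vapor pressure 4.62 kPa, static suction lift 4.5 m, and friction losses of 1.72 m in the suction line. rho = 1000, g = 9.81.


NPSHa = p_atm/(rho*g) - z_s - hf_s - p_vap/(rho*g).
p_atm/(rho*g) = 101.4*1000 / (1000*9.81) = 10.336 m.
p_vap/(rho*g) = 4.62*1000 / (1000*9.81) = 0.471 m.
NPSHa = 10.336 - 4.5 - 1.72 - 0.471
      = 3.65 m.

3.65


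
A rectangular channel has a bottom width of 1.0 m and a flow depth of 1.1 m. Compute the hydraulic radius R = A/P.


For a rectangular section:
Flow area A = b * y = 1.0 * 1.1 = 1.1 m^2.
Wetted perimeter P = b + 2y = 1.0 + 2*1.1 = 3.2 m.
Hydraulic radius R = A/P = 1.1 / 3.2 = 0.3438 m.

0.3438


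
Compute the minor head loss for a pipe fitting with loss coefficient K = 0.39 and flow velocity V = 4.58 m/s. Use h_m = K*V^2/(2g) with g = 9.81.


Minor loss formula: h_m = K * V^2/(2g).
V^2 = 4.58^2 = 20.9764.
V^2/(2g) = 20.9764 / 19.62 = 1.0691 m.
h_m = 0.39 * 1.0691 = 0.417 m.

0.417


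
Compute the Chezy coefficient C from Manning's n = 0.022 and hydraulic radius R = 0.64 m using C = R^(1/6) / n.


The Chezy coefficient relates to Manning's n through C = R^(1/6) / n.
R^(1/6) = 0.64^(1/6) = 0.928318.
C = 0.928318 / 0.022 = 42.2 m^(1/2)/s.

42.2


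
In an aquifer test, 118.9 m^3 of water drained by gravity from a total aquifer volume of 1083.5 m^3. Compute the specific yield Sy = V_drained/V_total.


Specific yield Sy = Volume drained / Total volume.
Sy = 118.9 / 1083.5
   = 0.1097.

0.1097


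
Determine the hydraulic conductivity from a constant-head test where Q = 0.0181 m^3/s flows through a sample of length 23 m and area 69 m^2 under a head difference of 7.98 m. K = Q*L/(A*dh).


From K = Q*L / (A*dh):
Numerator: Q*L = 0.0181 * 23 = 0.4163.
Denominator: A*dh = 69 * 7.98 = 550.62.
K = 0.4163 / 550.62 = 0.000756 m/s.

0.000756


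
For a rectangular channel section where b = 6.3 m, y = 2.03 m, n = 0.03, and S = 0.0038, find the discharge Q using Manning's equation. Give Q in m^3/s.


For a rectangular channel, the cross-sectional area A = b * y = 6.3 * 2.03 = 12.79 m^2.
The wetted perimeter P = b + 2y = 6.3 + 2*2.03 = 10.36 m.
Hydraulic radius R = A/P = 12.79/10.36 = 1.2345 m.
Velocity V = (1/n)*R^(2/3)*S^(1/2) = (1/0.03)*1.2345^(2/3)*0.0038^(1/2) = 2.3646 m/s.
Discharge Q = A * V = 12.79 * 2.3646 = 30.241 m^3/s.

30.241


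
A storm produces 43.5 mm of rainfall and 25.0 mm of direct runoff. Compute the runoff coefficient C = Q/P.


The runoff coefficient C = runoff depth / rainfall depth.
C = 25.0 / 43.5
  = 0.5747.

0.5747


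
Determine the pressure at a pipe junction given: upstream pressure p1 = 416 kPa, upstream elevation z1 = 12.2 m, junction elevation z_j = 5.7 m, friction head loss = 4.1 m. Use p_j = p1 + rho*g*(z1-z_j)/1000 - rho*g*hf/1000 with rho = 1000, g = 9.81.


Junction pressure: p_j = p1 + rho*g*(z1 - z_j)/1000 - rho*g*hf/1000.
Elevation term = 1000*9.81*(12.2 - 5.7)/1000 = 63.765 kPa.
Friction term = 1000*9.81*4.1/1000 = 40.221 kPa.
p_j = 416 + 63.765 - 40.221 = 439.54 kPa.

439.54


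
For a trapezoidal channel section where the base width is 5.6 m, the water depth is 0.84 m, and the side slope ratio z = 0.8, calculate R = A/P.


For a trapezoidal section with side slope z:
A = (b + z*y)*y = (5.6 + 0.8*0.84)*0.84 = 5.268 m^2.
P = b + 2*y*sqrt(1 + z^2) = 5.6 + 2*0.84*sqrt(1 + 0.8^2) = 7.751 m.
R = A/P = 5.268 / 7.751 = 0.6797 m.

0.6797


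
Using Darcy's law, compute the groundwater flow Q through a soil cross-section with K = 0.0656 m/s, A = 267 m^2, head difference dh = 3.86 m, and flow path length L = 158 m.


Darcy's law: Q = K * A * i, where i = dh/L.
Hydraulic gradient i = 3.86 / 158 = 0.02443.
Q = 0.0656 * 267 * 0.02443
  = 0.4279 m^3/s.

0.4279


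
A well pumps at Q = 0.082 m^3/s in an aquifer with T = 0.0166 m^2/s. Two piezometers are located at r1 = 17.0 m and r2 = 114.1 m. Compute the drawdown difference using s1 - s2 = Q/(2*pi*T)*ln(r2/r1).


Thiem equation: s1 - s2 = Q/(2*pi*T) * ln(r2/r1).
ln(r2/r1) = ln(114.1/17.0) = 1.9039.
Q/(2*pi*T) = 0.082 / (2*pi*0.0166) = 0.082 / 0.1043 = 0.7862.
s1 - s2 = 0.7862 * 1.9039 = 1.4968 m.

1.4968


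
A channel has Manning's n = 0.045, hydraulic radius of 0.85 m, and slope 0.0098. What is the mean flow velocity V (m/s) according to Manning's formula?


Manning's equation gives V = (1/n) * R^(2/3) * S^(1/2).
First, compute R^(2/3) = 0.85^(2/3) = 0.8973.
Next, S^(1/2) = 0.0098^(1/2) = 0.098995.
Then 1/n = 1/0.045 = 22.22.
V = 22.22 * 0.8973 * 0.098995 = 1.974 m/s.

1.974


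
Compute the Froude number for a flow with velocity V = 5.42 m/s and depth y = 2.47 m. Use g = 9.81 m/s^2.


The Froude number is defined as Fr = V / sqrt(g*y).
g*y = 9.81 * 2.47 = 24.2307.
sqrt(g*y) = sqrt(24.2307) = 4.9225.
Fr = 5.42 / 4.9225 = 1.1011.

1.1011


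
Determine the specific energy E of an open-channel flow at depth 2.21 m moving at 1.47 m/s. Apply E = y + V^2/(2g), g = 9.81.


Specific energy E = y + V^2/(2g).
Velocity head = V^2/(2g) = 1.47^2 / (2*9.81) = 2.1609 / 19.62 = 0.1101 m.
E = 2.21 + 0.1101 = 2.3201 m.

2.3201


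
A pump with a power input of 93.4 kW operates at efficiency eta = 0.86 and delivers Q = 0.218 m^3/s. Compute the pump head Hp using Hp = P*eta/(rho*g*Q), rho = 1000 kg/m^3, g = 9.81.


Pump head formula: Hp = P * eta / (rho * g * Q).
Numerator: P * eta = 93.4 * 1000 * 0.86 = 80324.0 W.
Denominator: rho * g * Q = 1000 * 9.81 * 0.218 = 2138.58.
Hp = 80324.0 / 2138.58 = 37.56 m.

37.56


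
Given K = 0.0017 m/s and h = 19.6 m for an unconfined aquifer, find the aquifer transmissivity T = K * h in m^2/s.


Transmissivity is defined as T = K * h.
T = 0.0017 * 19.6
  = 0.0333 m^2/s.

0.0333


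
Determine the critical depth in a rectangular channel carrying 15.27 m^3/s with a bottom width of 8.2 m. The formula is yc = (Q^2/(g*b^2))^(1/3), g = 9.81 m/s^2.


Using yc = (Q^2 / (g * b^2))^(1/3):
Q^2 = 15.27^2 = 233.17.
g * b^2 = 9.81 * 8.2^2 = 9.81 * 67.24 = 659.62.
Q^2 / (g*b^2) = 233.17 / 659.62 = 0.3535.
yc = 0.3535^(1/3) = 0.7071 m.

0.7071


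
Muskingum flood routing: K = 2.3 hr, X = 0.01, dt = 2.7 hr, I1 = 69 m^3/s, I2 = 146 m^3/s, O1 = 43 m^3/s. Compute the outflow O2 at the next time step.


Muskingum coefficients:
denom = 2*K*(1-X) + dt = 2*2.3*(1-0.01) + 2.7 = 7.254.
C0 = (dt - 2*K*X)/denom = (2.7 - 2*2.3*0.01)/7.254 = 0.3659.
C1 = (dt + 2*K*X)/denom = (2.7 + 2*2.3*0.01)/7.254 = 0.3785.
C2 = (2*K*(1-X) - dt)/denom = 0.2556.
O2 = C0*I2 + C1*I1 + C2*O1
   = 0.3659*146 + 0.3785*69 + 0.2556*43
   = 90.53 m^3/s.

90.53


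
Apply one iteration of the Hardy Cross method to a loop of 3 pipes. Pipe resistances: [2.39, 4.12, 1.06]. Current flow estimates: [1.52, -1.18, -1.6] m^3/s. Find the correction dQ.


Numerator terms (r*Q*|Q|): 2.39*1.52*|1.52| = 5.5219; 4.12*-1.18*|-1.18| = -5.7367; 1.06*-1.6*|-1.6| = -2.7136.
Sum of numerator = -2.9284.
Denominator terms (r*|Q|): 2.39*|1.52| = 3.6328; 4.12*|-1.18| = 4.8616; 1.06*|-1.6| = 1.696.
2 * sum of denominator = 2 * 10.1904 = 20.3808.
dQ = --2.9284 / 20.3808 = 0.1437 m^3/s.

0.1437


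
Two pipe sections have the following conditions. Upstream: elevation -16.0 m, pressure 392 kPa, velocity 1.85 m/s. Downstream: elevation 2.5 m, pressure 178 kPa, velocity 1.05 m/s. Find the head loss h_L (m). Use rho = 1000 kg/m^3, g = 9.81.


Total head at each section: H = z + p/(rho*g) + V^2/(2g).
H1 = -16.0 + 392*1000/(1000*9.81) + 1.85^2/(2*9.81)
   = -16.0 + 39.959 + 0.1744
   = 24.134 m.
H2 = 2.5 + 178*1000/(1000*9.81) + 1.05^2/(2*9.81)
   = 2.5 + 18.145 + 0.0562
   = 20.701 m.
h_L = H1 - H2 = 24.134 - 20.701 = 3.433 m.

3.433


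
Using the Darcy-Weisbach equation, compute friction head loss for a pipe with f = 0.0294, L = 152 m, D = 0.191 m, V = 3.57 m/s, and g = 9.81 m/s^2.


Darcy-Weisbach equation: h_f = f * (L/D) * V^2/(2g).
f * L/D = 0.0294 * 152/0.191 = 23.3969.
V^2/(2g) = 3.57^2 / (2*9.81) = 12.7449 / 19.62 = 0.6496 m.
h_f = 23.3969 * 0.6496 = 15.198 m.

15.198


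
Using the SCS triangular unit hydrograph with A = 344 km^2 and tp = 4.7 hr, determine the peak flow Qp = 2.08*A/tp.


SCS formula: Qp = 2.08 * A / tp.
Qp = 2.08 * 344 / 4.7
   = 715.52 / 4.7
   = 152.24 m^3/s per cm.

152.24


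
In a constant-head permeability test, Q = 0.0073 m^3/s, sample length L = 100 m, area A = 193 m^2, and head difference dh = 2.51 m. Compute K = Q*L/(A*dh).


From K = Q*L / (A*dh):
Numerator: Q*L = 0.0073 * 100 = 0.73.
Denominator: A*dh = 193 * 2.51 = 484.43.
K = 0.73 / 484.43 = 0.001507 m/s.

0.001507


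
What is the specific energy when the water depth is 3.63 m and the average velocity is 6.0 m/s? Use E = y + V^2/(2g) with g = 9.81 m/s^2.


Specific energy E = y + V^2/(2g).
Velocity head = V^2/(2g) = 6.0^2 / (2*9.81) = 36.0 / 19.62 = 1.8349 m.
E = 3.63 + 1.8349 = 5.4649 m.

5.4649


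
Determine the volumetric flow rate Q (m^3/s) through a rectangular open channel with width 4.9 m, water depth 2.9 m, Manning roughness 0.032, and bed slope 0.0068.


For a rectangular channel, the cross-sectional area A = b * y = 4.9 * 2.9 = 14.21 m^2.
The wetted perimeter P = b + 2y = 4.9 + 2*2.9 = 10.7 m.
Hydraulic radius R = A/P = 14.21/10.7 = 1.328 m.
Velocity V = (1/n)*R^(2/3)*S^(1/2) = (1/0.032)*1.328^(2/3)*0.0068^(1/2) = 3.1135 m/s.
Discharge Q = A * V = 14.21 * 3.1135 = 44.242 m^3/s.

44.242


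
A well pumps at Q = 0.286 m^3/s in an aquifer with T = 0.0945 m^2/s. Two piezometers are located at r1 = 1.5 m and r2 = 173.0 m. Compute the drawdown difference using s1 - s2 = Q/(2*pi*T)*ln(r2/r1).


Thiem equation: s1 - s2 = Q/(2*pi*T) * ln(r2/r1).
ln(r2/r1) = ln(173.0/1.5) = 4.7478.
Q/(2*pi*T) = 0.286 / (2*pi*0.0945) = 0.286 / 0.5938 = 0.4817.
s1 - s2 = 0.4817 * 4.7478 = 2.2869 m.

2.2869


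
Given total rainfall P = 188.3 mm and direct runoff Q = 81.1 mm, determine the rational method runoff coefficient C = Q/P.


The runoff coefficient C = runoff depth / rainfall depth.
C = 81.1 / 188.3
  = 0.4307.

0.4307


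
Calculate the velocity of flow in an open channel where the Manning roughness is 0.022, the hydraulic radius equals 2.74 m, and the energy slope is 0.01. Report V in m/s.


Manning's equation gives V = (1/n) * R^(2/3) * S^(1/2).
First, compute R^(2/3) = 2.74^(2/3) = 1.9581.
Next, S^(1/2) = 0.01^(1/2) = 0.1.
Then 1/n = 1/0.022 = 45.45.
V = 45.45 * 1.9581 * 0.1 = 8.9004 m/s.

8.9004


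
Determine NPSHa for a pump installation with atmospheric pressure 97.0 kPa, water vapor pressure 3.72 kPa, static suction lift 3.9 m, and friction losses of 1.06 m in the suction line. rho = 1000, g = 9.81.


NPSHa = p_atm/(rho*g) - z_s - hf_s - p_vap/(rho*g).
p_atm/(rho*g) = 97.0*1000 / (1000*9.81) = 9.888 m.
p_vap/(rho*g) = 3.72*1000 / (1000*9.81) = 0.379 m.
NPSHa = 9.888 - 3.9 - 1.06 - 0.379
      = 4.55 m.

4.55


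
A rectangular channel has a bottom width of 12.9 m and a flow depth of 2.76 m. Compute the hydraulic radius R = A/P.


For a rectangular section:
Flow area A = b * y = 12.9 * 2.76 = 35.6 m^2.
Wetted perimeter P = b + 2y = 12.9 + 2*2.76 = 18.42 m.
Hydraulic radius R = A/P = 35.6 / 18.42 = 1.9329 m.

1.9329


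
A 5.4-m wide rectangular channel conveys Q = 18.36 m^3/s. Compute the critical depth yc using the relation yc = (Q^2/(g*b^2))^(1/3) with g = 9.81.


Using yc = (Q^2 / (g * b^2))^(1/3):
Q^2 = 18.36^2 = 337.09.
g * b^2 = 9.81 * 5.4^2 = 9.81 * 29.16 = 286.06.
Q^2 / (g*b^2) = 337.09 / 286.06 = 1.1784.
yc = 1.1784^(1/3) = 1.0562 m.

1.0562


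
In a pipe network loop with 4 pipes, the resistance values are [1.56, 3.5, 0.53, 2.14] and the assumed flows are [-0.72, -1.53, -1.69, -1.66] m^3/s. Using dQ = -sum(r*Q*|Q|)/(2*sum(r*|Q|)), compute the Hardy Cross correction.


Numerator terms (r*Q*|Q|): 1.56*-0.72*|-0.72| = -0.8087; 3.5*-1.53*|-1.53| = -8.1932; 0.53*-1.69*|-1.69| = -1.5137; 2.14*-1.66*|-1.66| = -5.897.
Sum of numerator = -16.4126.
Denominator terms (r*|Q|): 1.56*|-0.72| = 1.1232; 3.5*|-1.53| = 5.355; 0.53*|-1.69| = 0.8957; 2.14*|-1.66| = 3.5524.
2 * sum of denominator = 2 * 10.9263 = 21.8526.
dQ = --16.4126 / 21.8526 = 0.7511 m^3/s.

0.7511


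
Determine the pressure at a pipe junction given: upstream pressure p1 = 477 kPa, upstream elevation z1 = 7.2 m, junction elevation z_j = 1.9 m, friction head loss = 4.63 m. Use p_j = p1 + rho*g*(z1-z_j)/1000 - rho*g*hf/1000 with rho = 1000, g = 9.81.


Junction pressure: p_j = p1 + rho*g*(z1 - z_j)/1000 - rho*g*hf/1000.
Elevation term = 1000*9.81*(7.2 - 1.9)/1000 = 51.993 kPa.
Friction term = 1000*9.81*4.63/1000 = 45.42 kPa.
p_j = 477 + 51.993 - 45.42 = 483.57 kPa.

483.57


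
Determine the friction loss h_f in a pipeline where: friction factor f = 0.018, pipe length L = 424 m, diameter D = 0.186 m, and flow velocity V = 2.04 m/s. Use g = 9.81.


Darcy-Weisbach equation: h_f = f * (L/D) * V^2/(2g).
f * L/D = 0.018 * 424/0.186 = 41.0323.
V^2/(2g) = 2.04^2 / (2*9.81) = 4.1616 / 19.62 = 0.2121 m.
h_f = 41.0323 * 0.2121 = 8.703 m.

8.703


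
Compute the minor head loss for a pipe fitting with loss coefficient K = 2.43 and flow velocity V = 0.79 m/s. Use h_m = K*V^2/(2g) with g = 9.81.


Minor loss formula: h_m = K * V^2/(2g).
V^2 = 0.79^2 = 0.6241.
V^2/(2g) = 0.6241 / 19.62 = 0.0318 m.
h_m = 2.43 * 0.0318 = 0.0773 m.

0.0773


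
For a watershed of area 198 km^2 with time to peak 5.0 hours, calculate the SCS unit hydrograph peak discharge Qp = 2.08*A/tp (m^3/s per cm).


SCS formula: Qp = 2.08 * A / tp.
Qp = 2.08 * 198 / 5.0
   = 411.84 / 5.0
   = 82.37 m^3/s per cm.

82.37


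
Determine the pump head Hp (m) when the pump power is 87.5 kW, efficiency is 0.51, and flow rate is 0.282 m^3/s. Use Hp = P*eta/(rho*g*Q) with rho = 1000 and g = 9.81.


Pump head formula: Hp = P * eta / (rho * g * Q).
Numerator: P * eta = 87.5 * 1000 * 0.51 = 44625.0 W.
Denominator: rho * g * Q = 1000 * 9.81 * 0.282 = 2766.42.
Hp = 44625.0 / 2766.42 = 16.13 m.

16.13


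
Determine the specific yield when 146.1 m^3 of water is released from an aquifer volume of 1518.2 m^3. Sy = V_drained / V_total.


Specific yield Sy = Volume drained / Total volume.
Sy = 146.1 / 1518.2
   = 0.0962.

0.0962


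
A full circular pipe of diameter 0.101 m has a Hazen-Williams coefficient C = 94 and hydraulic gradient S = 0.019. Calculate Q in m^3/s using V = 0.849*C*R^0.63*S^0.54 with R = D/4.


For a full circular pipe, R = D/4 = 0.101/4 = 0.0253 m.
V = 0.849 * 94 * 0.0253^0.63 * 0.019^0.54
  = 0.849 * 94 * 0.098497 * 0.117632
  = 0.9247 m/s.
Pipe area A = pi*D^2/4 = pi*0.101^2/4 = 0.008 m^2.
Q = A * V = 0.008 * 0.9247 = 0.0074 m^3/s.

0.0074


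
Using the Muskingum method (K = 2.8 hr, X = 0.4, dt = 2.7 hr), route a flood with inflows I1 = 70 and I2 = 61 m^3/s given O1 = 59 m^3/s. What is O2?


Muskingum coefficients:
denom = 2*K*(1-X) + dt = 2*2.8*(1-0.4) + 2.7 = 6.06.
C0 = (dt - 2*K*X)/denom = (2.7 - 2*2.8*0.4)/6.06 = 0.0759.
C1 = (dt + 2*K*X)/denom = (2.7 + 2*2.8*0.4)/6.06 = 0.8152.
C2 = (2*K*(1-X) - dt)/denom = 0.1089.
O2 = C0*I2 + C1*I1 + C2*O1
   = 0.0759*61 + 0.8152*70 + 0.1089*59
   = 68.12 m^3/s.

68.12


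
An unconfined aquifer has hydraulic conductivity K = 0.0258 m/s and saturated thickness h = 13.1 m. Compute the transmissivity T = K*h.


Transmissivity is defined as T = K * h.
T = 0.0258 * 13.1
  = 0.338 m^2/s.

0.338


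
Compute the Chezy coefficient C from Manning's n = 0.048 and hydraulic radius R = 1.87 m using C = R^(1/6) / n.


The Chezy coefficient relates to Manning's n through C = R^(1/6) / n.
R^(1/6) = 1.87^(1/6) = 1.109959.
C = 1.109959 / 0.048 = 23.12 m^(1/2)/s.

23.12


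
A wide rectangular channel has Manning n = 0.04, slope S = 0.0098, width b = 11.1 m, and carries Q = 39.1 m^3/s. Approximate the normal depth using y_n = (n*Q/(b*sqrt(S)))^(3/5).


We use the wide-channel approximation y_n = (n*Q/(b*sqrt(S)))^(3/5).
sqrt(S) = sqrt(0.0098) = 0.098995.
Numerator: n*Q = 0.04 * 39.1 = 1.564.
Denominator: b*sqrt(S) = 11.1 * 0.098995 = 1.098845.
arg = 1.4233.
y_n = 1.4233^(3/5) = 1.2359 m.

1.2359


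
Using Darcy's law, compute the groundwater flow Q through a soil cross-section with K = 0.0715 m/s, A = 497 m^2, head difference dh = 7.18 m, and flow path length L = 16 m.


Darcy's law: Q = K * A * i, where i = dh/L.
Hydraulic gradient i = 7.18 / 16 = 0.44875.
Q = 0.0715 * 497 * 0.44875
  = 15.9466 m^3/s.

15.9466


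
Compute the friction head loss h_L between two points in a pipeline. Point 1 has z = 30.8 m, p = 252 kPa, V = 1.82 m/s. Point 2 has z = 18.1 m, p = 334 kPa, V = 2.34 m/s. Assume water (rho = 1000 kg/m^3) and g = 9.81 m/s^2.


Total head at each section: H = z + p/(rho*g) + V^2/(2g).
H1 = 30.8 + 252*1000/(1000*9.81) + 1.82^2/(2*9.81)
   = 30.8 + 25.688 + 0.1688
   = 56.657 m.
H2 = 18.1 + 334*1000/(1000*9.81) + 2.34^2/(2*9.81)
   = 18.1 + 34.047 + 0.2791
   = 52.426 m.
h_L = H1 - H2 = 56.657 - 52.426 = 4.231 m.

4.231


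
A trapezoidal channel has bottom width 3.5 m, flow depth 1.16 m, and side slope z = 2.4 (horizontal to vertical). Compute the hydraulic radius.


For a trapezoidal section with side slope z:
A = (b + z*y)*y = (3.5 + 2.4*1.16)*1.16 = 7.289 m^2.
P = b + 2*y*sqrt(1 + z^2) = 3.5 + 2*1.16*sqrt(1 + 2.4^2) = 9.532 m.
R = A/P = 7.289 / 9.532 = 0.7647 m.

0.7647


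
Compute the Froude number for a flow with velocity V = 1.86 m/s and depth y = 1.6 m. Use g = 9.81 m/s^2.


The Froude number is defined as Fr = V / sqrt(g*y).
g*y = 9.81 * 1.6 = 15.696.
sqrt(g*y) = sqrt(15.696) = 3.9618.
Fr = 1.86 / 3.9618 = 0.4695.

0.4695


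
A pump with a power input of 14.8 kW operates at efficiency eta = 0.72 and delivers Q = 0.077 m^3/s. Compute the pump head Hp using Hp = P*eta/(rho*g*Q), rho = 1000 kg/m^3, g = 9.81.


Pump head formula: Hp = P * eta / (rho * g * Q).
Numerator: P * eta = 14.8 * 1000 * 0.72 = 10656.0 W.
Denominator: rho * g * Q = 1000 * 9.81 * 0.077 = 755.37.
Hp = 10656.0 / 755.37 = 14.11 m.

14.11


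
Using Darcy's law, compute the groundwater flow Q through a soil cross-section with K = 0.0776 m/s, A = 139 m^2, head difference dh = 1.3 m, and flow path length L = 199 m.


Darcy's law: Q = K * A * i, where i = dh/L.
Hydraulic gradient i = 1.3 / 199 = 0.006533.
Q = 0.0776 * 139 * 0.006533
  = 0.0705 m^3/s.

0.0705


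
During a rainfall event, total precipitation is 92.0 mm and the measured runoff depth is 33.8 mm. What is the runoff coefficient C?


The runoff coefficient C = runoff depth / rainfall depth.
C = 33.8 / 92.0
  = 0.3674.

0.3674


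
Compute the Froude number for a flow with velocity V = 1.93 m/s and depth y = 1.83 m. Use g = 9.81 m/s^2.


The Froude number is defined as Fr = V / sqrt(g*y).
g*y = 9.81 * 1.83 = 17.9523.
sqrt(g*y) = sqrt(17.9523) = 4.237.
Fr = 1.93 / 4.237 = 0.4555.

0.4555


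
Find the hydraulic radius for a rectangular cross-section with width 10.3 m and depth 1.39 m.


For a rectangular section:
Flow area A = b * y = 10.3 * 1.39 = 14.32 m^2.
Wetted perimeter P = b + 2y = 10.3 + 2*1.39 = 13.08 m.
Hydraulic radius R = A/P = 14.32 / 13.08 = 1.0946 m.

1.0946


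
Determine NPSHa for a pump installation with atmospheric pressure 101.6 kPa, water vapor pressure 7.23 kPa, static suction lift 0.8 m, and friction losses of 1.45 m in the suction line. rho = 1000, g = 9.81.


NPSHa = p_atm/(rho*g) - z_s - hf_s - p_vap/(rho*g).
p_atm/(rho*g) = 101.6*1000 / (1000*9.81) = 10.357 m.
p_vap/(rho*g) = 7.23*1000 / (1000*9.81) = 0.737 m.
NPSHa = 10.357 - 0.8 - 1.45 - 0.737
      = 7.37 m.

7.37


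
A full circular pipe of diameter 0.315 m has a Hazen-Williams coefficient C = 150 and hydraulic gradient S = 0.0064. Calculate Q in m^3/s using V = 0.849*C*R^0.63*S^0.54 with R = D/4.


For a full circular pipe, R = D/4 = 0.315/4 = 0.0788 m.
V = 0.849 * 150 * 0.0788^0.63 * 0.0064^0.54
  = 0.849 * 150 * 0.201668 * 0.065364
  = 1.6787 m/s.
Pipe area A = pi*D^2/4 = pi*0.315^2/4 = 0.0779 m^2.
Q = A * V = 0.0779 * 1.6787 = 0.1308 m^3/s.

0.1308


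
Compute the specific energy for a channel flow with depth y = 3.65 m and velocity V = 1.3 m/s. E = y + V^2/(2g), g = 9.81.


Specific energy E = y + V^2/(2g).
Velocity head = V^2/(2g) = 1.3^2 / (2*9.81) = 1.69 / 19.62 = 0.0861 m.
E = 3.65 + 0.0861 = 3.7361 m.

3.7361


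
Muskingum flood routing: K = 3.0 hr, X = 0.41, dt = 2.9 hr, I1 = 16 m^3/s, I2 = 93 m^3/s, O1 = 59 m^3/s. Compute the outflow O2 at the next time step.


Muskingum coefficients:
denom = 2*K*(1-X) + dt = 2*3.0*(1-0.41) + 2.9 = 6.44.
C0 = (dt - 2*K*X)/denom = (2.9 - 2*3.0*0.41)/6.44 = 0.0683.
C1 = (dt + 2*K*X)/denom = (2.9 + 2*3.0*0.41)/6.44 = 0.8323.
C2 = (2*K*(1-X) - dt)/denom = 0.0994.
O2 = C0*I2 + C1*I1 + C2*O1
   = 0.0683*93 + 0.8323*16 + 0.0994*59
   = 25.53 m^3/s.

25.53


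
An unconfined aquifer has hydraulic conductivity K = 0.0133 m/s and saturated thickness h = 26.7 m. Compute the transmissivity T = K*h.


Transmissivity is defined as T = K * h.
T = 0.0133 * 26.7
  = 0.3551 m^2/s.

0.3551


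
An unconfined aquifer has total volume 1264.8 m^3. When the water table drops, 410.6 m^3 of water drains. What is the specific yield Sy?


Specific yield Sy = Volume drained / Total volume.
Sy = 410.6 / 1264.8
   = 0.3246.

0.3246


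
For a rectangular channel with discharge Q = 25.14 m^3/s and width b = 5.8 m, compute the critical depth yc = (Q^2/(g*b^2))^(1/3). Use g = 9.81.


Using yc = (Q^2 / (g * b^2))^(1/3):
Q^2 = 25.14^2 = 632.02.
g * b^2 = 9.81 * 5.8^2 = 9.81 * 33.64 = 330.01.
Q^2 / (g*b^2) = 632.02 / 330.01 = 1.9152.
yc = 1.9152^(1/3) = 1.2418 m.

1.2418


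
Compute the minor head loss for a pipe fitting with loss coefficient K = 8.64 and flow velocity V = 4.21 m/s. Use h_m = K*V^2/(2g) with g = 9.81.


Minor loss formula: h_m = K * V^2/(2g).
V^2 = 4.21^2 = 17.7241.
V^2/(2g) = 17.7241 / 19.62 = 0.9034 m.
h_m = 8.64 * 0.9034 = 7.8051 m.

7.8051


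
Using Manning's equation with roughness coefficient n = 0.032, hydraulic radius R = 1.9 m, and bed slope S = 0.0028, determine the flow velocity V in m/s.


Manning's equation gives V = (1/n) * R^(2/3) * S^(1/2).
First, compute R^(2/3) = 1.9^(2/3) = 1.534.
Next, S^(1/2) = 0.0028^(1/2) = 0.052915.
Then 1/n = 1/0.032 = 31.25.
V = 31.25 * 1.534 * 0.052915 = 2.5367 m/s.

2.5367


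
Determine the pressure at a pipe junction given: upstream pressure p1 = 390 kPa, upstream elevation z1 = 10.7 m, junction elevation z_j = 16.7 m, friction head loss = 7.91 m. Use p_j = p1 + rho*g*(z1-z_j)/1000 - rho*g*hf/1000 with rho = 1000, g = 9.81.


Junction pressure: p_j = p1 + rho*g*(z1 - z_j)/1000 - rho*g*hf/1000.
Elevation term = 1000*9.81*(10.7 - 16.7)/1000 = -58.86 kPa.
Friction term = 1000*9.81*7.91/1000 = 77.597 kPa.
p_j = 390 + -58.86 - 77.597 = 253.54 kPa.

253.54


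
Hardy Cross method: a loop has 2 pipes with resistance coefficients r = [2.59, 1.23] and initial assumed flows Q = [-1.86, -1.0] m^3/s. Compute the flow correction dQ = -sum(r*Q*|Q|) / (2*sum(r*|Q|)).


Numerator terms (r*Q*|Q|): 2.59*-1.86*|-1.86| = -8.9604; 1.23*-1.0*|-1.0| = -1.23.
Sum of numerator = -10.1904.
Denominator terms (r*|Q|): 2.59*|-1.86| = 4.8174; 1.23*|-1.0| = 1.23.
2 * sum of denominator = 2 * 6.0474 = 12.0948.
dQ = --10.1904 / 12.0948 = 0.8425 m^3/s.

0.8425


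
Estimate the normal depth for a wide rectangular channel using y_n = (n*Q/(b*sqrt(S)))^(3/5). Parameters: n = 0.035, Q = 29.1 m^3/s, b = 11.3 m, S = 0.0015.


We use the wide-channel approximation y_n = (n*Q/(b*sqrt(S)))^(3/5).
sqrt(S) = sqrt(0.0015) = 0.03873.
Numerator: n*Q = 0.035 * 29.1 = 1.0185.
Denominator: b*sqrt(S) = 11.3 * 0.03873 = 0.437649.
arg = 2.3272.
y_n = 2.3272^(3/5) = 1.66 m.

1.66


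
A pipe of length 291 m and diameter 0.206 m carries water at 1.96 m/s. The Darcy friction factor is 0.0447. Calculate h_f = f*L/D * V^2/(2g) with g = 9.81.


Darcy-Weisbach equation: h_f = f * (L/D) * V^2/(2g).
f * L/D = 0.0447 * 291/0.206 = 63.1442.
V^2/(2g) = 1.96^2 / (2*9.81) = 3.8416 / 19.62 = 0.1958 m.
h_f = 63.1442 * 0.1958 = 12.364 m.

12.364


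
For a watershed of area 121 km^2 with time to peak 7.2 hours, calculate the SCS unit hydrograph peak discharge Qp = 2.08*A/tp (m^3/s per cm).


SCS formula: Qp = 2.08 * A / tp.
Qp = 2.08 * 121 / 7.2
   = 251.68 / 7.2
   = 34.96 m^3/s per cm.

34.96


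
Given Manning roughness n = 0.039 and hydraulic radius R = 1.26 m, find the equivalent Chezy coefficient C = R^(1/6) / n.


The Chezy coefficient relates to Manning's n through C = R^(1/6) / n.
R^(1/6) = 1.26^(1/6) = 1.03927.
C = 1.03927 / 0.039 = 26.65 m^(1/2)/s.

26.65


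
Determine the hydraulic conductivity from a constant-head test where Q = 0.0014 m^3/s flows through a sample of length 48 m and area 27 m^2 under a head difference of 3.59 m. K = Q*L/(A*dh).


From K = Q*L / (A*dh):
Numerator: Q*L = 0.0014 * 48 = 0.0672.
Denominator: A*dh = 27 * 3.59 = 96.93.
K = 0.0672 / 96.93 = 0.000693 m/s.

0.000693


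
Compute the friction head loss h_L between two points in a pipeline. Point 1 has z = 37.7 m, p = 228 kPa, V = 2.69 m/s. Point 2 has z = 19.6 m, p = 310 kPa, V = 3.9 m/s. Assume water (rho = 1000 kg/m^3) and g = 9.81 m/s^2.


Total head at each section: H = z + p/(rho*g) + V^2/(2g).
H1 = 37.7 + 228*1000/(1000*9.81) + 2.69^2/(2*9.81)
   = 37.7 + 23.242 + 0.3688
   = 61.31 m.
H2 = 19.6 + 310*1000/(1000*9.81) + 3.9^2/(2*9.81)
   = 19.6 + 31.6 + 0.7752
   = 51.976 m.
h_L = H1 - H2 = 61.31 - 51.976 = 9.335 m.

9.335


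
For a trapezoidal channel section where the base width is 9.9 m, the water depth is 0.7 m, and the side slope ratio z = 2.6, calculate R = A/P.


For a trapezoidal section with side slope z:
A = (b + z*y)*y = (9.9 + 2.6*0.7)*0.7 = 8.204 m^2.
P = b + 2*y*sqrt(1 + z^2) = 9.9 + 2*0.7*sqrt(1 + 2.6^2) = 13.8 m.
R = A/P = 8.204 / 13.8 = 0.5945 m.

0.5945


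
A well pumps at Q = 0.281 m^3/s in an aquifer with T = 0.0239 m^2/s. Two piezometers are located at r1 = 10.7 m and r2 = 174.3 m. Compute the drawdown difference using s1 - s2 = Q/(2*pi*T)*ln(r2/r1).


Thiem equation: s1 - s2 = Q/(2*pi*T) * ln(r2/r1).
ln(r2/r1) = ln(174.3/10.7) = 2.7905.
Q/(2*pi*T) = 0.281 / (2*pi*0.0239) = 0.281 / 0.1502 = 1.8712.
s1 - s2 = 1.8712 * 2.7905 = 5.2217 m.

5.2217


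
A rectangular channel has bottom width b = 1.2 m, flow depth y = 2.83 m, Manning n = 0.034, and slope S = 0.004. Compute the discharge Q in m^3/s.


For a rectangular channel, the cross-sectional area A = b * y = 1.2 * 2.83 = 3.4 m^2.
The wetted perimeter P = b + 2y = 1.2 + 2*2.83 = 6.86 m.
Hydraulic radius R = A/P = 3.4/6.86 = 0.495 m.
Velocity V = (1/n)*R^(2/3)*S^(1/2) = (1/0.034)*0.495^(2/3)*0.004^(1/2) = 1.1641 m/s.
Discharge Q = A * V = 3.4 * 1.1641 = 3.953 m^3/s.

3.953


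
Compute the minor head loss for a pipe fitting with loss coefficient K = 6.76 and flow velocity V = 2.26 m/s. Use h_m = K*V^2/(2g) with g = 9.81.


Minor loss formula: h_m = K * V^2/(2g).
V^2 = 2.26^2 = 5.1076.
V^2/(2g) = 5.1076 / 19.62 = 0.2603 m.
h_m = 6.76 * 0.2603 = 1.7598 m.

1.7598


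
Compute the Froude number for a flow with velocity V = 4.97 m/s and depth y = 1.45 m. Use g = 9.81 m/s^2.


The Froude number is defined as Fr = V / sqrt(g*y).
g*y = 9.81 * 1.45 = 14.2245.
sqrt(g*y) = sqrt(14.2245) = 3.7715.
Fr = 4.97 / 3.7715 = 1.3178.

1.3178


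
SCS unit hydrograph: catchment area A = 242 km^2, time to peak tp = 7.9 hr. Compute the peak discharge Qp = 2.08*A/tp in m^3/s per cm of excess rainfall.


SCS formula: Qp = 2.08 * A / tp.
Qp = 2.08 * 242 / 7.9
   = 503.36 / 7.9
   = 63.72 m^3/s per cm.

63.72


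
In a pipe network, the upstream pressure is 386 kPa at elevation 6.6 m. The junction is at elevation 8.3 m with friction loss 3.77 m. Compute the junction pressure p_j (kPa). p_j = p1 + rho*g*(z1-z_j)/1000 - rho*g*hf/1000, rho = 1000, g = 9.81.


Junction pressure: p_j = p1 + rho*g*(z1 - z_j)/1000 - rho*g*hf/1000.
Elevation term = 1000*9.81*(6.6 - 8.3)/1000 = -16.677 kPa.
Friction term = 1000*9.81*3.77/1000 = 36.984 kPa.
p_j = 386 + -16.677 - 36.984 = 332.34 kPa.

332.34


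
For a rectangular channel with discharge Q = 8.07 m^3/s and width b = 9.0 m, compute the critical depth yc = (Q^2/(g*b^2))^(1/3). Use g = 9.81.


Using yc = (Q^2 / (g * b^2))^(1/3):
Q^2 = 8.07^2 = 65.12.
g * b^2 = 9.81 * 9.0^2 = 9.81 * 81.0 = 794.61.
Q^2 / (g*b^2) = 65.12 / 794.61 = 0.082.
yc = 0.082^(1/3) = 0.4344 m.

0.4344


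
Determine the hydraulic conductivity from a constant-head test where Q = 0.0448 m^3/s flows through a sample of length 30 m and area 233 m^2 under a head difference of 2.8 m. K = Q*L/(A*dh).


From K = Q*L / (A*dh):
Numerator: Q*L = 0.0448 * 30 = 1.344.
Denominator: A*dh = 233 * 2.8 = 652.4.
K = 1.344 / 652.4 = 0.00206 m/s.

0.00206


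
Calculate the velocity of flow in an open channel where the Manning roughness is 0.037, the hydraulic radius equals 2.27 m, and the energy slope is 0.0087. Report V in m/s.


Manning's equation gives V = (1/n) * R^(2/3) * S^(1/2).
First, compute R^(2/3) = 2.27^(2/3) = 1.7272.
Next, S^(1/2) = 0.0087^(1/2) = 0.093274.
Then 1/n = 1/0.037 = 27.03.
V = 27.03 * 1.7272 * 0.093274 = 4.3542 m/s.

4.3542


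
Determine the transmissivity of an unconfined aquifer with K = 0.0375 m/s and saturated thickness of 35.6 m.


Transmissivity is defined as T = K * h.
T = 0.0375 * 35.6
  = 1.335 m^2/s.

1.335


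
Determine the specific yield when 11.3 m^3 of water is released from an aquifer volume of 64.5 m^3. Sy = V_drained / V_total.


Specific yield Sy = Volume drained / Total volume.
Sy = 11.3 / 64.5
   = 0.1752.

0.1752


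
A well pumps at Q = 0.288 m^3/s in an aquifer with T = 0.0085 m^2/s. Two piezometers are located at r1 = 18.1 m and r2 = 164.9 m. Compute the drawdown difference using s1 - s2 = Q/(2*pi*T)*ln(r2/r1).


Thiem equation: s1 - s2 = Q/(2*pi*T) * ln(r2/r1).
ln(r2/r1) = ln(164.9/18.1) = 2.2094.
Q/(2*pi*T) = 0.288 / (2*pi*0.0085) = 0.288 / 0.0534 = 5.3925.
s1 - s2 = 5.3925 * 2.2094 = 11.9144 m.

11.9144


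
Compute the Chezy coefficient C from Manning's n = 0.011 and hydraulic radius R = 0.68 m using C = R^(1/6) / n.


The Chezy coefficient relates to Manning's n through C = R^(1/6) / n.
R^(1/6) = 0.68^(1/6) = 0.937745.
C = 0.937745 / 0.011 = 85.25 m^(1/2)/s.

85.25


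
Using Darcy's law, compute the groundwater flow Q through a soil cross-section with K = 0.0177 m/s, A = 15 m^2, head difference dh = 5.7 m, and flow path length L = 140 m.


Darcy's law: Q = K * A * i, where i = dh/L.
Hydraulic gradient i = 5.7 / 140 = 0.040714.
Q = 0.0177 * 15 * 0.040714
  = 0.0108 m^3/s.

0.0108


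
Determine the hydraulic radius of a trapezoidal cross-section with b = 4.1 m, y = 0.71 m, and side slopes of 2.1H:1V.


For a trapezoidal section with side slope z:
A = (b + z*y)*y = (4.1 + 2.1*0.71)*0.71 = 3.97 m^2.
P = b + 2*y*sqrt(1 + z^2) = 4.1 + 2*0.71*sqrt(1 + 2.1^2) = 7.403 m.
R = A/P = 3.97 / 7.403 = 0.5362 m.

0.5362


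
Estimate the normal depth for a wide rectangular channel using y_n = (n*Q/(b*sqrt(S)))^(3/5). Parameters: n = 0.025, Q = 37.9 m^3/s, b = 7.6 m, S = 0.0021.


We use the wide-channel approximation y_n = (n*Q/(b*sqrt(S)))^(3/5).
sqrt(S) = sqrt(0.0021) = 0.045826.
Numerator: n*Q = 0.025 * 37.9 = 0.9475.
Denominator: b*sqrt(S) = 7.6 * 0.045826 = 0.348278.
arg = 2.7205.
y_n = 2.7205^(3/5) = 1.823 m.

1.823
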